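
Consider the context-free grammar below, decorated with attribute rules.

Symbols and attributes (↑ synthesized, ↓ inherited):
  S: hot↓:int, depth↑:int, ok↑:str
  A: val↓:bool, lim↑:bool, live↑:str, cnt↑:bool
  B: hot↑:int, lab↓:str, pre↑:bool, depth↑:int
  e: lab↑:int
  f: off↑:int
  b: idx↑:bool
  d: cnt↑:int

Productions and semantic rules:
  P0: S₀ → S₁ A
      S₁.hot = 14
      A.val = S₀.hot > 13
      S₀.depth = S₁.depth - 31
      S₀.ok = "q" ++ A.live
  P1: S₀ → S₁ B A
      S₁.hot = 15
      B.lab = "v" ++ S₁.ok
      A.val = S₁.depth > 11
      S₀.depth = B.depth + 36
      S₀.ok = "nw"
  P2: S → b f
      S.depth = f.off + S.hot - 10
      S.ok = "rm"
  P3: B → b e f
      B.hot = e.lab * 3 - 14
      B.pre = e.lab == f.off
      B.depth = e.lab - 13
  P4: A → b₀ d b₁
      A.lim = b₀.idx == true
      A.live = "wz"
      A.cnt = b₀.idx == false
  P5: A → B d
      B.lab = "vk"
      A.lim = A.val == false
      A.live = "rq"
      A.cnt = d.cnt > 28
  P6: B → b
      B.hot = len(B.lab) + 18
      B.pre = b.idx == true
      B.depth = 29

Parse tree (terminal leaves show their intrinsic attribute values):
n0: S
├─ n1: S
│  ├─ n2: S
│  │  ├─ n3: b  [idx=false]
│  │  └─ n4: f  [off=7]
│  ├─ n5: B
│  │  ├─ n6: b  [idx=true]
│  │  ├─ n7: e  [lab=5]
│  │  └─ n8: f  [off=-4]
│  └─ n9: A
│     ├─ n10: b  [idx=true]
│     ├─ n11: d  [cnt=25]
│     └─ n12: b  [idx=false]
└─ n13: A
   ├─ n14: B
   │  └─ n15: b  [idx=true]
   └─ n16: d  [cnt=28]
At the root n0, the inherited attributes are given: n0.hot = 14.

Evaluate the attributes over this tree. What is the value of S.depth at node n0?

1. n0.hot = 14  [given at root]
2. n1.hot = 14  [14]
3. n2.hot = 15  [15]
4. n3.idx = false  [terminal]
5. n4.off = 7  [terminal]
6. n2.depth = 12  [f.off + S.hot - 10]
7. n2.ok = "rm"  ["rm"]
8. n5.lab = "vrm"  ["v" ++ S₁.ok]
9. n6.idx = true  [terminal]
10. n7.lab = 5  [terminal]
11. n8.off = -4  [terminal]
12. n5.hot = 1  [e.lab * 3 - 14]
13. n5.pre = false  [e.lab == f.off]
14. n5.depth = -8  [e.lab - 13]
15. n9.val = true  [S₁.depth > 11]
16. n10.idx = true  [terminal]
17. n11.cnt = 25  [terminal]
18. n12.idx = false  [terminal]
19. n9.lim = true  [b₀.idx == true]
20. n9.live = "wz"  ["wz"]
21. n9.cnt = false  [b₀.idx == false]
22. n1.depth = 28  [B.depth + 36]
23. n1.ok = "nw"  ["nw"]
24. n13.val = true  [S₀.hot > 13]
25. n14.lab = "vk"  ["vk"]
26. n15.idx = true  [terminal]
27. n14.hot = 20  [len(B.lab) + 18]
28. n14.pre = true  [b.idx == true]
29. n14.depth = 29  [29]
30. n16.cnt = 28  [terminal]
31. n13.lim = false  [A.val == false]
32. n13.live = "rq"  ["rq"]
33. n13.cnt = false  [d.cnt > 28]
34. n0.depth = -3  [S₁.depth - 31]
35. n0.ok = "qrq"  ["q" ++ A.live]

-3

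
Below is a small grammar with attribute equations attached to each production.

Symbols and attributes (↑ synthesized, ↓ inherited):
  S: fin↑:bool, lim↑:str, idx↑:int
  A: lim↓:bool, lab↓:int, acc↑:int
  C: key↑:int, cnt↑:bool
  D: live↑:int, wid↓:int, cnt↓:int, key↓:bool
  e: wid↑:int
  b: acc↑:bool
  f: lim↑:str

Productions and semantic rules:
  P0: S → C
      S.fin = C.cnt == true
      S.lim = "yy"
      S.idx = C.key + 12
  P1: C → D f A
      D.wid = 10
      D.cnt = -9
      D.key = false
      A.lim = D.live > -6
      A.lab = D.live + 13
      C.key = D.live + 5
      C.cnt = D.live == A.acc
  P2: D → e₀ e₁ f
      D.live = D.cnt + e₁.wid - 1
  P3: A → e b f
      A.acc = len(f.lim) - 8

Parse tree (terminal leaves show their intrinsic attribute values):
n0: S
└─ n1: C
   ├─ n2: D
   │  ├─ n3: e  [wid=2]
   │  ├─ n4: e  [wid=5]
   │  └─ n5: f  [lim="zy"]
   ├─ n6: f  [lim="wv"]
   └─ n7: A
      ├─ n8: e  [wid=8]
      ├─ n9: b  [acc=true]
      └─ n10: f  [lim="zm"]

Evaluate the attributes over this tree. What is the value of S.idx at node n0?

1. n2.wid = 10  [10]
2. n2.cnt = -9  [-9]
3. n2.key = false  [false]
4. n3.wid = 2  [terminal]
5. n4.wid = 5  [terminal]
6. n5.lim = "zy"  [terminal]
7. n2.live = -5  [D.cnt + e₁.wid - 1]
8. n6.lim = "wv"  [terminal]
9. n7.lim = true  [D.live > -6]
10. n7.lab = 8  [D.live + 13]
11. n8.wid = 8  [terminal]
12. n9.acc = true  [terminal]
13. n10.lim = "zm"  [terminal]
14. n7.acc = -6  [len(f.lim) - 8]
15. n1.key = 0  [D.live + 5]
16. n1.cnt = false  [D.live == A.acc]
17. n0.fin = false  [C.cnt == true]
18. n0.lim = "yy"  ["yy"]
19. n0.idx = 12  [C.key + 12]

12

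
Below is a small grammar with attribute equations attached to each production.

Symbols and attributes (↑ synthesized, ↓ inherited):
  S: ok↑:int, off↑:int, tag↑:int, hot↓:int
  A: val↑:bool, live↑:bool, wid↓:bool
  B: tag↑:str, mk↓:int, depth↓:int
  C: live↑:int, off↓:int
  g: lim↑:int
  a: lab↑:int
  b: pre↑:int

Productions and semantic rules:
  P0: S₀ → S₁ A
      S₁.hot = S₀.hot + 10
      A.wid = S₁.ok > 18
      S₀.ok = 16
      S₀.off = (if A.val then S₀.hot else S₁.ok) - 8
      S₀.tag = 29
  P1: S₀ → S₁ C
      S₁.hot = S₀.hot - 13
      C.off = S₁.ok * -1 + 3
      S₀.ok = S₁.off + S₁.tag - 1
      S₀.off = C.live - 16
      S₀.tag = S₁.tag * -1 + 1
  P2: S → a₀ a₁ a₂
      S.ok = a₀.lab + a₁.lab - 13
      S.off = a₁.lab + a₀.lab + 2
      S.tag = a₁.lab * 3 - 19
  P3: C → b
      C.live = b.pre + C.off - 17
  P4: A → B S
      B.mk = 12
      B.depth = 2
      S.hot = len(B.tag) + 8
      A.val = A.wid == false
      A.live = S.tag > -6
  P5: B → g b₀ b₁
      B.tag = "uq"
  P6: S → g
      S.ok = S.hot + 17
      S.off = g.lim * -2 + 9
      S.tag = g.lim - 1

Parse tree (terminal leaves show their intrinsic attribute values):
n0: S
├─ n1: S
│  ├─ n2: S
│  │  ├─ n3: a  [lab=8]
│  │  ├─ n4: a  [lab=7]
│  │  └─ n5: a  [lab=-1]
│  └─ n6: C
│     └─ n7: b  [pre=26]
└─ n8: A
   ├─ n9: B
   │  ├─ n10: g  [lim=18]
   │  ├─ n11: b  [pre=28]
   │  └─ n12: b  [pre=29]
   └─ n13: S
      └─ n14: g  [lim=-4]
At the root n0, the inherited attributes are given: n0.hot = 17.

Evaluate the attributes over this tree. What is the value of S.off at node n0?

1. n0.hot = 17  [given at root]
2. n1.hot = 27  [S₀.hot + 10]
3. n2.hot = 14  [S₀.hot - 13]
4. n3.lab = 8  [terminal]
5. n4.lab = 7  [terminal]
6. n5.lab = -1  [terminal]
7. n2.ok = 2  [a₀.lab + a₁.lab - 13]
8. n2.off = 17  [a₁.lab + a₀.lab + 2]
9. n2.tag = 2  [a₁.lab * 3 - 19]
10. n6.off = 1  [S₁.ok * -1 + 3]
11. n7.pre = 26  [terminal]
12. n6.live = 10  [b.pre + C.off - 17]
13. n1.ok = 18  [S₁.off + S₁.tag - 1]
14. n1.off = -6  [C.live - 16]
15. n1.tag = -1  [S₁.tag * -1 + 1]
16. n8.wid = false  [S₁.ok > 18]
17. n9.mk = 12  [12]
18. n9.depth = 2  [2]
19. n10.lim = 18  [terminal]
20. n11.pre = 28  [terminal]
21. n12.pre = 29  [terminal]
22. n9.tag = "uq"  ["uq"]
23. n13.hot = 10  [len(B.tag) + 8]
24. n14.lim = -4  [terminal]
25. n13.ok = 27  [S.hot + 17]
26. n13.off = 17  [g.lim * -2 + 9]
27. n13.tag = -5  [g.lim - 1]
28. n8.val = true  [A.wid == false]
29. n8.live = true  [S.tag > -6]
30. n0.ok = 16  [16]
31. n0.off = 9  [(if A.val then S₀.hot else S₁.ok) - 8]
32. n0.tag = 29  [29]

9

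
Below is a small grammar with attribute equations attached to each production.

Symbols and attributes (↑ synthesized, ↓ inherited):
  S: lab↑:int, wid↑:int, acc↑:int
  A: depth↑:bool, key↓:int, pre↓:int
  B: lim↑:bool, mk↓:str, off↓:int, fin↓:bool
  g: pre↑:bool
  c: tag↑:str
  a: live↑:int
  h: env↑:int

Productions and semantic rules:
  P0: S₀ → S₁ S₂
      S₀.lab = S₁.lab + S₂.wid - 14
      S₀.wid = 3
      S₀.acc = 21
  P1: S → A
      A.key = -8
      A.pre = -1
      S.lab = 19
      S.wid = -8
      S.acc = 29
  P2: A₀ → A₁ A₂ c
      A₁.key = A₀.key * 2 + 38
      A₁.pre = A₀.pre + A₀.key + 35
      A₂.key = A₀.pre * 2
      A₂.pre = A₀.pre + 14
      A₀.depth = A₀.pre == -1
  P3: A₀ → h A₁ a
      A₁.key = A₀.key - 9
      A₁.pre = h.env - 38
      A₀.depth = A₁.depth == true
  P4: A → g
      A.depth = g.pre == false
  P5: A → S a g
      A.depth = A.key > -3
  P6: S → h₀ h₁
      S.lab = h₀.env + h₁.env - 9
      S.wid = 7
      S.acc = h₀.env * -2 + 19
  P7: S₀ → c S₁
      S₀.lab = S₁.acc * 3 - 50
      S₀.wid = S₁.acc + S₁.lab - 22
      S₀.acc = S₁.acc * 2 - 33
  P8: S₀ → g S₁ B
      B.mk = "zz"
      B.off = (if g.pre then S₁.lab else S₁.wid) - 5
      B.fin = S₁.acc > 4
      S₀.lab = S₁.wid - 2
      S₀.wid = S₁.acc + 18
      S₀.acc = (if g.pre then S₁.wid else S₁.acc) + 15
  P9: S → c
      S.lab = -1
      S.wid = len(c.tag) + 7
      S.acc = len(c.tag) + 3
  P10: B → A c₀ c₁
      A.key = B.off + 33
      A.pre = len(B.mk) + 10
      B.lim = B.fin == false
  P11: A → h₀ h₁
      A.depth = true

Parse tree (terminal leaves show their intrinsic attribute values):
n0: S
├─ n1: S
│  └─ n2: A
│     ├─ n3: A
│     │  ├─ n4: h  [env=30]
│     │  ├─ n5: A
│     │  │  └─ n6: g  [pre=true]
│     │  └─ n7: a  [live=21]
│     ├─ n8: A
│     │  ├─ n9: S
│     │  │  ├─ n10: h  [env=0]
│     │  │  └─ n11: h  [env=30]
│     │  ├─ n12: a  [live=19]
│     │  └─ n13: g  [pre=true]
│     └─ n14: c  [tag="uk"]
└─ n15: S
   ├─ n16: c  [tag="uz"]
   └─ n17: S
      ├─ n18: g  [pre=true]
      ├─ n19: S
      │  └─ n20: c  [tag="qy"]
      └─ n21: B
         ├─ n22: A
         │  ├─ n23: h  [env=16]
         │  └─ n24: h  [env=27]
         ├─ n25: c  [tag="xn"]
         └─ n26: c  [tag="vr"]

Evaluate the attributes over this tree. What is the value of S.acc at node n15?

1. n2.key = -8  [-8]
2. n2.pre = -1  [-1]
3. n3.key = 22  [A₀.key * 2 + 38]
4. n3.pre = 26  [A₀.pre + A₀.key + 35]
5. n4.env = 30  [terminal]
6. n5.key = 13  [A₀.key - 9]
7. n5.pre = -8  [h.env - 38]
8. n6.pre = true  [terminal]
9. n5.depth = false  [g.pre == false]
10. n7.live = 21  [terminal]
11. n3.depth = false  [A₁.depth == true]
12. n8.key = -2  [A₀.pre * 2]
13. n8.pre = 13  [A₀.pre + 14]
14. n10.env = 0  [terminal]
15. n11.env = 30  [terminal]
16. n9.lab = 21  [h₀.env + h₁.env - 9]
17. n9.wid = 7  [7]
18. n9.acc = 19  [h₀.env * -2 + 19]
19. n12.live = 19  [terminal]
20. n13.pre = true  [terminal]
21. n8.depth = true  [A.key > -3]
22. n14.tag = "uk"  [terminal]
23. n2.depth = true  [A₀.pre == -1]
24. n1.lab = 19  [19]
25. n1.wid = -8  [-8]
26. n1.acc = 29  [29]
27. n16.tag = "uz"  [terminal]
28. n18.pre = true  [terminal]
29. n20.tag = "qy"  [terminal]
30. n19.lab = -1  [-1]
31. n19.wid = 9  [len(c.tag) + 7]
32. n19.acc = 5  [len(c.tag) + 3]
33. n21.mk = "zz"  ["zz"]
34. n21.off = -6  [(if g.pre then S₁.lab else S₁.wid) - 5]
35. n21.fin = true  [S₁.acc > 4]
36. n22.key = 27  [B.off + 33]
37. n22.pre = 12  [len(B.mk) + 10]
38. n23.env = 16  [terminal]
39. n24.env = 27  [terminal]
40. n22.depth = true  [true]
41. n25.tag = "xn"  [terminal]
42. n26.tag = "vr"  [terminal]
43. n21.lim = false  [B.fin == false]
44. n17.lab = 7  [S₁.wid - 2]
45. n17.wid = 23  [S₁.acc + 18]
46. n17.acc = 24  [(if g.pre then S₁.wid else S₁.acc) + 15]
47. n15.lab = 22  [S₁.acc * 3 - 50]
48. n15.wid = 9  [S₁.acc + S₁.lab - 22]
49. n15.acc = 15  [S₁.acc * 2 - 33]
50. n0.lab = 14  [S₁.lab + S₂.wid - 14]
51. n0.wid = 3  [3]
52. n0.acc = 21  [21]

15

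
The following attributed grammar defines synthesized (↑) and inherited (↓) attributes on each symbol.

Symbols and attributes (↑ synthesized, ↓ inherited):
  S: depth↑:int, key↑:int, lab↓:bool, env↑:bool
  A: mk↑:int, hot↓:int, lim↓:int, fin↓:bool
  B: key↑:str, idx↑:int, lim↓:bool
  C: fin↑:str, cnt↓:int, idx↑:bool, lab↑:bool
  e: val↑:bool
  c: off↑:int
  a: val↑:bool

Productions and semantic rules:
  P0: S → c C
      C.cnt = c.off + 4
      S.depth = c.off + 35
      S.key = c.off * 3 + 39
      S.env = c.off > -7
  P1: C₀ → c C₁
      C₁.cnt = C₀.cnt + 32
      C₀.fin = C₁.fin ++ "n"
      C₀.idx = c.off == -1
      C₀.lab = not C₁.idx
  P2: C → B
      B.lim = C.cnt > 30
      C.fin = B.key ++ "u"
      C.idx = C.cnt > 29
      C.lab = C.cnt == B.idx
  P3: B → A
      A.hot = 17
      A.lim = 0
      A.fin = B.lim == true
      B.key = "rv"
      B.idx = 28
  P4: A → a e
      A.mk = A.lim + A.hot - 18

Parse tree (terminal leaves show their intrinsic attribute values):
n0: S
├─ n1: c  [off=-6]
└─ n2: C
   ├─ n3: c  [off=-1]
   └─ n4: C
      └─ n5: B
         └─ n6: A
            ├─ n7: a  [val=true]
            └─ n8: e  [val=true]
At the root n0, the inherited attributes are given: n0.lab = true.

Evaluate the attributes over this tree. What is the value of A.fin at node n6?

1. n0.lab = true  [given at root]
2. n1.off = -6  [terminal]
3. n2.cnt = -2  [c.off + 4]
4. n3.off = -1  [terminal]
5. n4.cnt = 30  [C₀.cnt + 32]
6. n5.lim = false  [C.cnt > 30]
7. n6.hot = 17  [17]
8. n6.lim = 0  [0]
9. n6.fin = false  [B.lim == true]
10. n7.val = true  [terminal]
11. n8.val = true  [terminal]
12. n6.mk = -1  [A.lim + A.hot - 18]
13. n5.key = "rv"  ["rv"]
14. n5.idx = 28  [28]
15. n4.fin = "rvu"  [B.key ++ "u"]
16. n4.idx = true  [C.cnt > 29]
17. n4.lab = false  [C.cnt == B.idx]
18. n2.fin = "rvun"  [C₁.fin ++ "n"]
19. n2.idx = true  [c.off == -1]
20. n2.lab = false  [not C₁.idx]
21. n0.depth = 29  [c.off + 35]
22. n0.key = 21  [c.off * 3 + 39]
23. n0.env = true  [c.off > -7]

false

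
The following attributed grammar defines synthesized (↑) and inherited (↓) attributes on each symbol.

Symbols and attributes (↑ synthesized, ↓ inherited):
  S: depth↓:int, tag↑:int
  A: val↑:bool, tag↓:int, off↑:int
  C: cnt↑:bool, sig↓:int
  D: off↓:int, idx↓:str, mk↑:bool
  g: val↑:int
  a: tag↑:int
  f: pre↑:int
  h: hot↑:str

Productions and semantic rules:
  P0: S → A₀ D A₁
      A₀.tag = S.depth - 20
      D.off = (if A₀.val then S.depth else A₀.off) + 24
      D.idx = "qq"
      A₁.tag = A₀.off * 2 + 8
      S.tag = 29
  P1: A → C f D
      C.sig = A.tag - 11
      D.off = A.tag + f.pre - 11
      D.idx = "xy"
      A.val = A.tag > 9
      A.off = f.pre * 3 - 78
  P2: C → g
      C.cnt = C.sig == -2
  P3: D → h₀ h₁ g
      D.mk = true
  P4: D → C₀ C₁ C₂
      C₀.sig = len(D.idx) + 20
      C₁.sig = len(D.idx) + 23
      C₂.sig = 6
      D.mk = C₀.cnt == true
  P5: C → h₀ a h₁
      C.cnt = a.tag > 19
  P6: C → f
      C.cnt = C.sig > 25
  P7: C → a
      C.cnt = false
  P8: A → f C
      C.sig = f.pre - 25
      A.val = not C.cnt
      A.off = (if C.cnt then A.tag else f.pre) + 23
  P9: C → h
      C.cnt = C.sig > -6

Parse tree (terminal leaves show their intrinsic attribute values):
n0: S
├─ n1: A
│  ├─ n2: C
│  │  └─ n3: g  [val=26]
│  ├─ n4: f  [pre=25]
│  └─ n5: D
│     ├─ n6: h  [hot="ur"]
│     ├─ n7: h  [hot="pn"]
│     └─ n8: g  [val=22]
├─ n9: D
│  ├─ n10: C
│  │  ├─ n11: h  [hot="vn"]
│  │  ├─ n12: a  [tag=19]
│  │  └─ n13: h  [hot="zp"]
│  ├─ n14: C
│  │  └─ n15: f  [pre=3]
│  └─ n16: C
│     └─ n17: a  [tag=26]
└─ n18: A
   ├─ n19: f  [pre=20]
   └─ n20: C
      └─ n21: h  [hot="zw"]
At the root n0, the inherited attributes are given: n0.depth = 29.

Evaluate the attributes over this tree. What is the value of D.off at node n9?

21

1. n0.depth = 29  [given at root]
2. n1.tag = 9  [S.depth - 20]
3. n2.sig = -2  [A.tag - 11]
4. n3.val = 26  [terminal]
5. n2.cnt = true  [C.sig == -2]
6. n4.pre = 25  [terminal]
7. n5.off = 23  [A.tag + f.pre - 11]
8. n5.idx = "xy"  ["xy"]
9. n6.hot = "ur"  [terminal]
10. n7.hot = "pn"  [terminal]
11. n8.val = 22  [terminal]
12. n5.mk = true  [true]
13. n1.val = false  [A.tag > 9]
14. n1.off = -3  [f.pre * 3 - 78]
15. n9.off = 21  [(if A₀.val then S.depth else A₀.off) + 24]
16. n9.idx = "qq"  ["qq"]
17. n10.sig = 22  [len(D.idx) + 20]
18. n11.hot = "vn"  [terminal]
19. n12.tag = 19  [terminal]
20. n13.hot = "zp"  [terminal]
21. n10.cnt = false  [a.tag > 19]
22. n14.sig = 25  [len(D.idx) + 23]
23. n15.pre = 3  [terminal]
24. n14.cnt = false  [C.sig > 25]
25. n16.sig = 6  [6]
26. n17.tag = 26  [terminal]
27. n16.cnt = false  [false]
28. n9.mk = false  [C₀.cnt == true]
29. n18.tag = 2  [A₀.off * 2 + 8]
30. n19.pre = 20  [terminal]
31. n20.sig = -5  [f.pre - 25]
32. n21.hot = "zw"  [terminal]
33. n20.cnt = true  [C.sig > -6]
34. n18.val = false  [not C.cnt]
35. n18.off = 25  [(if C.cnt then A.tag else f.pre) + 23]
36. n0.tag = 29  [29]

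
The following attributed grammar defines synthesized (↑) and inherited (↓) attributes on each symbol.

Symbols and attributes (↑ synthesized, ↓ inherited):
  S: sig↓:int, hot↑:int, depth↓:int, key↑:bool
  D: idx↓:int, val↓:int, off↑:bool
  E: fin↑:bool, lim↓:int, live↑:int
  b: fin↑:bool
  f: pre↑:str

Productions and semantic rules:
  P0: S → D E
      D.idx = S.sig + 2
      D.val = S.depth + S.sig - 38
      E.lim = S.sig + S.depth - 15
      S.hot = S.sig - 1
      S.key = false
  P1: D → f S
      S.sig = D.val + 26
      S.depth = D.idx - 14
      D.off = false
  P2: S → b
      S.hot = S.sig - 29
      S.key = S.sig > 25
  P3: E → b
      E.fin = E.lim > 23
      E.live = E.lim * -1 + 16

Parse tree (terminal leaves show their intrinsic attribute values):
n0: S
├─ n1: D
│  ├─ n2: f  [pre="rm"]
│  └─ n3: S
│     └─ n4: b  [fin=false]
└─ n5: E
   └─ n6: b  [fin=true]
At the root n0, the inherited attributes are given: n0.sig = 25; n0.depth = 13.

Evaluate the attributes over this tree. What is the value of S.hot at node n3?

1. n0.sig = 25  [given at root]
2. n0.depth = 13  [given at root]
3. n1.idx = 27  [S.sig + 2]
4. n1.val = 0  [S.depth + S.sig - 38]
5. n2.pre = "rm"  [terminal]
6. n3.sig = 26  [D.val + 26]
7. n3.depth = 13  [D.idx - 14]
8. n4.fin = false  [terminal]
9. n3.hot = -3  [S.sig - 29]
10. n3.key = true  [S.sig > 25]
11. n1.off = false  [false]
12. n5.lim = 23  [S.sig + S.depth - 15]
13. n6.fin = true  [terminal]
14. n5.fin = false  [E.lim > 23]
15. n5.live = -7  [E.lim * -1 + 16]
16. n0.hot = 24  [S.sig - 1]
17. n0.key = false  [false]

-3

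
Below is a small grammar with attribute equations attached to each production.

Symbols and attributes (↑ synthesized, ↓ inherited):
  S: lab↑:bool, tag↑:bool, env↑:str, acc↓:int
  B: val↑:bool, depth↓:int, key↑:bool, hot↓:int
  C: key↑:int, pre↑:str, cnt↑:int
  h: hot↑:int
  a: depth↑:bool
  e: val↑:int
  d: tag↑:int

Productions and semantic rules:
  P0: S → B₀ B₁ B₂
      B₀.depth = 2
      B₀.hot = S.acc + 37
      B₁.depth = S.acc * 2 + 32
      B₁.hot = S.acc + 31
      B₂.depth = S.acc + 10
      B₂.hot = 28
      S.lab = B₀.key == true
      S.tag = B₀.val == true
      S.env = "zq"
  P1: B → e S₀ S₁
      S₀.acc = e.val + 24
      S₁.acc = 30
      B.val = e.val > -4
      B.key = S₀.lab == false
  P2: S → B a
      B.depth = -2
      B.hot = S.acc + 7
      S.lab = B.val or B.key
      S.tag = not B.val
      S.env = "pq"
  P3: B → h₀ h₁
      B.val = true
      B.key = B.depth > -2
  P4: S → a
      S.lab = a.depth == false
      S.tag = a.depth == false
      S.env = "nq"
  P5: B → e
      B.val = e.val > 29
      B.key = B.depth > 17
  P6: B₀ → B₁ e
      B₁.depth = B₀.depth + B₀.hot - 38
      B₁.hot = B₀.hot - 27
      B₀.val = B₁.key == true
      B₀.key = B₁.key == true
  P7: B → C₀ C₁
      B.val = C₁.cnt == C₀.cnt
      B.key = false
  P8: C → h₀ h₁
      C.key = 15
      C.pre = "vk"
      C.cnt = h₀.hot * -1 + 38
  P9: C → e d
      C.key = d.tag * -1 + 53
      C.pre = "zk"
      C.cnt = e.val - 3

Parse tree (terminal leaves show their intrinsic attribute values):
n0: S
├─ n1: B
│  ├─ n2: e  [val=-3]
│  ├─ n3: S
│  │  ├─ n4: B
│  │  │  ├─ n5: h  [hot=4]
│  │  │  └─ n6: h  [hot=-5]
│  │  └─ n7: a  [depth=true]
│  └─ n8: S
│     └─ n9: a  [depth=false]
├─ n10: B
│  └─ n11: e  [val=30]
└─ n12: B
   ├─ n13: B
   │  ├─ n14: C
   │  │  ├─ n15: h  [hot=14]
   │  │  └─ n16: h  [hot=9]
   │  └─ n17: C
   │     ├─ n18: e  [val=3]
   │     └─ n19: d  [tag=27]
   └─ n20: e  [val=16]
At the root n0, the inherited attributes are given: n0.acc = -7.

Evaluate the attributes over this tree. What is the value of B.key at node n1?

1. n0.acc = -7  [given at root]
2. n1.depth = 2  [2]
3. n1.hot = 30  [S.acc + 37]
4. n2.val = -3  [terminal]
5. n3.acc = 21  [e.val + 24]
6. n4.depth = -2  [-2]
7. n4.hot = 28  [S.acc + 7]
8. n5.hot = 4  [terminal]
9. n6.hot = -5  [terminal]
10. n4.val = true  [true]
11. n4.key = false  [B.depth > -2]
12. n7.depth = true  [terminal]
13. n3.lab = true  [B.val or B.key]
14. n3.tag = false  [not B.val]
15. n3.env = "pq"  ["pq"]
16. n8.acc = 30  [30]
17. n9.depth = false  [terminal]
18. n8.lab = true  [a.depth == false]
19. n8.tag = true  [a.depth == false]
20. n8.env = "nq"  ["nq"]
21. n1.val = true  [e.val > -4]
22. n1.key = false  [S₀.lab == false]
23. n10.depth = 18  [S.acc * 2 + 32]
24. n10.hot = 24  [S.acc + 31]
25. n11.val = 30  [terminal]
26. n10.val = true  [e.val > 29]
27. n10.key = true  [B.depth > 17]
28. n12.depth = 3  [S.acc + 10]
29. n12.hot = 28  [28]
30. n13.depth = -7  [B₀.depth + B₀.hot - 38]
31. n13.hot = 1  [B₀.hot - 27]
32. n15.hot = 14  [terminal]
33. n16.hot = 9  [terminal]
34. n14.key = 15  [15]
35. n14.pre = "vk"  ["vk"]
36. n14.cnt = 24  [h₀.hot * -1 + 38]
37. n18.val = 3  [terminal]
38. n19.tag = 27  [terminal]
39. n17.key = 26  [d.tag * -1 + 53]
40. n17.pre = "zk"  ["zk"]
41. n17.cnt = 0  [e.val - 3]
42. n13.val = false  [C₁.cnt == C₀.cnt]
43. n13.key = false  [false]
44. n20.val = 16  [terminal]
45. n12.val = false  [B₁.key == true]
46. n12.key = false  [B₁.key == true]
47. n0.lab = false  [B₀.key == true]
48. n0.tag = true  [B₀.val == true]
49. n0.env = "zq"  ["zq"]

false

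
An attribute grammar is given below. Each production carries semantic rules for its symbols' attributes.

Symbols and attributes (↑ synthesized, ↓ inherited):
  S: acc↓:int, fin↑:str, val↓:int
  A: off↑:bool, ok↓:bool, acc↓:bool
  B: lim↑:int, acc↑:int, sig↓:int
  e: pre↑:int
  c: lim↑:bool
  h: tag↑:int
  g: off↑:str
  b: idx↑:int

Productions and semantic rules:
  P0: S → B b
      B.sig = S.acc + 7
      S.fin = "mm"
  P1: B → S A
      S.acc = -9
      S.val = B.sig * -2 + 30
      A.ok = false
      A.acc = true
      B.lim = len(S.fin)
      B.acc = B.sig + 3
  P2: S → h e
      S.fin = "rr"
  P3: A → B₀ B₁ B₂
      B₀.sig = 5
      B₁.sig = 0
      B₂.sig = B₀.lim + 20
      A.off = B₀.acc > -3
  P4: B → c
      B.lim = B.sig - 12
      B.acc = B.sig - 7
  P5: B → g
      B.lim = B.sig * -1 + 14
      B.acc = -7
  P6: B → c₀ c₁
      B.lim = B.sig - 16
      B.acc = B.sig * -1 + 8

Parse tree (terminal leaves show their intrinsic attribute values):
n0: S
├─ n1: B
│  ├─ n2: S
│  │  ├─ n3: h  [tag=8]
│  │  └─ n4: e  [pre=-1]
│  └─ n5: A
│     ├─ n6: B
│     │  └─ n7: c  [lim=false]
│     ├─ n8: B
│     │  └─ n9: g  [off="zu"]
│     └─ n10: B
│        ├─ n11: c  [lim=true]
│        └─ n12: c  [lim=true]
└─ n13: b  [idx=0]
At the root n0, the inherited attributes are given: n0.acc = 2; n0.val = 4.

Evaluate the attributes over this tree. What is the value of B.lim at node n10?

-3

1. n0.acc = 2  [given at root]
2. n0.val = 4  [given at root]
3. n1.sig = 9  [S.acc + 7]
4. n2.acc = -9  [-9]
5. n2.val = 12  [B.sig * -2 + 30]
6. n3.tag = 8  [terminal]
7. n4.pre = -1  [terminal]
8. n2.fin = "rr"  ["rr"]
9. n5.ok = false  [false]
10. n5.acc = true  [true]
11. n6.sig = 5  [5]
12. n7.lim = false  [terminal]
13. n6.lim = -7  [B.sig - 12]
14. n6.acc = -2  [B.sig - 7]
15. n8.sig = 0  [0]
16. n9.off = "zu"  [terminal]
17. n8.lim = 14  [B.sig * -1 + 14]
18. n8.acc = -7  [-7]
19. n10.sig = 13  [B₀.lim + 20]
20. n11.lim = true  [terminal]
21. n12.lim = true  [terminal]
22. n10.lim = -3  [B.sig - 16]
23. n10.acc = -5  [B.sig * -1 + 8]
24. n5.off = true  [B₀.acc > -3]
25. n1.lim = 2  [len(S.fin)]
26. n1.acc = 12  [B.sig + 3]
27. n13.idx = 0  [terminal]
28. n0.fin = "mm"  ["mm"]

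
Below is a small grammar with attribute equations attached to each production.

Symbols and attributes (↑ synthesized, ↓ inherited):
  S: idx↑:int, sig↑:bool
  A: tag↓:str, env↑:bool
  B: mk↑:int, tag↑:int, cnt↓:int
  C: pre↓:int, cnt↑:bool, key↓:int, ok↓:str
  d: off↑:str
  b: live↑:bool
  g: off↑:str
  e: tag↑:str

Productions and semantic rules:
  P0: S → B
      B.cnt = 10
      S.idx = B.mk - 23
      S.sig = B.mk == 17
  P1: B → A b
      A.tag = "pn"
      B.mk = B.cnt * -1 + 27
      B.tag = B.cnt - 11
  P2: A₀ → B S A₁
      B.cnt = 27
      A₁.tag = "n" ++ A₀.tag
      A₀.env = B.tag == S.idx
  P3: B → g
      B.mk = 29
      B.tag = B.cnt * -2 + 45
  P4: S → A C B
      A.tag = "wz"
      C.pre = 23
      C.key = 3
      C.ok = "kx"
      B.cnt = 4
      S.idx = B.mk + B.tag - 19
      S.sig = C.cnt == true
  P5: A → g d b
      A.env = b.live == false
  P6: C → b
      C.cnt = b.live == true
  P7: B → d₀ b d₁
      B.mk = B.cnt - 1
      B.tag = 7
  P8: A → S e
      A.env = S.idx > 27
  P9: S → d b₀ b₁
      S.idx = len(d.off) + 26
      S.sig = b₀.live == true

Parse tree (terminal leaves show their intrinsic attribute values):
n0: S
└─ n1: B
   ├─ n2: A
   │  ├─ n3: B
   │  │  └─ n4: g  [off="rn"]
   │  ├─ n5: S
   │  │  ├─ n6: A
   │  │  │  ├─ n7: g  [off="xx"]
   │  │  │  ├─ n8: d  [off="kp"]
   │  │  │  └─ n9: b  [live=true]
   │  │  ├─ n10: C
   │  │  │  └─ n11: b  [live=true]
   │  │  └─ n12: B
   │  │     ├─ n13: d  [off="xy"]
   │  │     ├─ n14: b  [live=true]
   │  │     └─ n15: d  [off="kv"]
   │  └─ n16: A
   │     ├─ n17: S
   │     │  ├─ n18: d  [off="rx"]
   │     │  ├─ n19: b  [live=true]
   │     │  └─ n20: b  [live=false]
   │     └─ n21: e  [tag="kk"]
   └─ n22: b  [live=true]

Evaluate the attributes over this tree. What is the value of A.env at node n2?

1. n1.cnt = 10  [10]
2. n2.tag = "pn"  ["pn"]
3. n3.cnt = 27  [27]
4. n4.off = "rn"  [terminal]
5. n3.mk = 29  [29]
6. n3.tag = -9  [B.cnt * -2 + 45]
7. n6.tag = "wz"  ["wz"]
8. n7.off = "xx"  [terminal]
9. n8.off = "kp"  [terminal]
10. n9.live = true  [terminal]
11. n6.env = false  [b.live == false]
12. n10.pre = 23  [23]
13. n10.key = 3  [3]
14. n10.ok = "kx"  ["kx"]
15. n11.live = true  [terminal]
16. n10.cnt = true  [b.live == true]
17. n12.cnt = 4  [4]
18. n13.off = "xy"  [terminal]
19. n14.live = true  [terminal]
20. n15.off = "kv"  [terminal]
21. n12.mk = 3  [B.cnt - 1]
22. n12.tag = 7  [7]
23. n5.idx = -9  [B.mk + B.tag - 19]
24. n5.sig = true  [C.cnt == true]
25. n16.tag = "npn"  ["n" ++ A₀.tag]
26. n18.off = "rx"  [terminal]
27. n19.live = true  [terminal]
28. n20.live = false  [terminal]
29. n17.idx = 28  [len(d.off) + 26]
30. n17.sig = true  [b₀.live == true]
31. n21.tag = "kk"  [terminal]
32. n16.env = true  [S.idx > 27]
33. n2.env = true  [B.tag == S.idx]
34. n22.live = true  [terminal]
35. n1.mk = 17  [B.cnt * -1 + 27]
36. n1.tag = -1  [B.cnt - 11]
37. n0.idx = -6  [B.mk - 23]
38. n0.sig = true  [B.mk == 17]

true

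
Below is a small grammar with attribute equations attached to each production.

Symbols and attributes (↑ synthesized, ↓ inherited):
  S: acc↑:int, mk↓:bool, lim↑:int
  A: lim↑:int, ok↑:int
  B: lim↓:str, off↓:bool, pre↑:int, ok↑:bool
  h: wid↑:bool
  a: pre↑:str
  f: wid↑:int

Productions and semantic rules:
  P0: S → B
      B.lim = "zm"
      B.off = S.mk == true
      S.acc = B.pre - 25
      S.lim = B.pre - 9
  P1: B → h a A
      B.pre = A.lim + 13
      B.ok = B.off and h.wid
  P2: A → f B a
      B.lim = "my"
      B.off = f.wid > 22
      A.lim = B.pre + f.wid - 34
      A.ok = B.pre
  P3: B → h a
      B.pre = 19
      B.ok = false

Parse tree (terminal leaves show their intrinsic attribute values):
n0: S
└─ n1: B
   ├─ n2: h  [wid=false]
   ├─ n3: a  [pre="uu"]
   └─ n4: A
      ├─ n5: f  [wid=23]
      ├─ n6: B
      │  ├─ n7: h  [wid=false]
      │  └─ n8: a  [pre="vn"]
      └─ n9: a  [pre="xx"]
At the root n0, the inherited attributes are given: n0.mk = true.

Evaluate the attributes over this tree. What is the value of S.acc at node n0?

1. n0.mk = true  [given at root]
2. n1.lim = "zm"  ["zm"]
3. n1.off = true  [S.mk == true]
4. n2.wid = false  [terminal]
5. n3.pre = "uu"  [terminal]
6. n5.wid = 23  [terminal]
7. n6.lim = "my"  ["my"]
8. n6.off = true  [f.wid > 22]
9. n7.wid = false  [terminal]
10. n8.pre = "vn"  [terminal]
11. n6.pre = 19  [19]
12. n6.ok = false  [false]
13. n9.pre = "xx"  [terminal]
14. n4.lim = 8  [B.pre + f.wid - 34]
15. n4.ok = 19  [B.pre]
16. n1.pre = 21  [A.lim + 13]
17. n1.ok = false  [B.off and h.wid]
18. n0.acc = -4  [B.pre - 25]
19. n0.lim = 12  [B.pre - 9]

-4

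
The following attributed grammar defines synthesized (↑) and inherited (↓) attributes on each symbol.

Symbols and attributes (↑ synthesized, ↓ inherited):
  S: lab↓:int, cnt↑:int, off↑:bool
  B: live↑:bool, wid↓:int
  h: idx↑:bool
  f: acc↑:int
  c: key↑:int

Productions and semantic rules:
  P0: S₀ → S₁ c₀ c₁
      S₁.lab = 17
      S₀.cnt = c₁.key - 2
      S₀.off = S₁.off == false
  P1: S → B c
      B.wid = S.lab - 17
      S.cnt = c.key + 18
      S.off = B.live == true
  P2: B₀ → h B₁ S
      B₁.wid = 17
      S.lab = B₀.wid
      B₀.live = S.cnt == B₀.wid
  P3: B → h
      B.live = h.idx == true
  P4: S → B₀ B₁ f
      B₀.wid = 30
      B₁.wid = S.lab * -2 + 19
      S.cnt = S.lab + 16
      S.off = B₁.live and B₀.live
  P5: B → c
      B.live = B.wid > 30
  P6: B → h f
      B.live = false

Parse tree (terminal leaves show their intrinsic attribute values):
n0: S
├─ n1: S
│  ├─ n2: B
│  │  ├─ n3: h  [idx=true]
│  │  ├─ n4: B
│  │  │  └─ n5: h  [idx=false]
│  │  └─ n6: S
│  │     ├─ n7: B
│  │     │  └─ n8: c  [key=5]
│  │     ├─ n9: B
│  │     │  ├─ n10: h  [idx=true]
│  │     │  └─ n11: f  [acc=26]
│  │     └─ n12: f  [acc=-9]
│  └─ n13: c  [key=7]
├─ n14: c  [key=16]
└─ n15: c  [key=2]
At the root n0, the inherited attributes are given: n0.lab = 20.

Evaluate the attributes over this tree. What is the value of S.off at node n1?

1. n0.lab = 20  [given at root]
2. n1.lab = 17  [17]
3. n2.wid = 0  [S.lab - 17]
4. n3.idx = true  [terminal]
5. n4.wid = 17  [17]
6. n5.idx = false  [terminal]
7. n4.live = false  [h.idx == true]
8. n6.lab = 0  [B₀.wid]
9. n7.wid = 30  [30]
10. n8.key = 5  [terminal]
11. n7.live = false  [B.wid > 30]
12. n9.wid = 19  [S.lab * -2 + 19]
13. n10.idx = true  [terminal]
14. n11.acc = 26  [terminal]
15. n9.live = false  [false]
16. n12.acc = -9  [terminal]
17. n6.cnt = 16  [S.lab + 16]
18. n6.off = false  [B₁.live and B₀.live]
19. n2.live = false  [S.cnt == B₀.wid]
20. n13.key = 7  [terminal]
21. n1.cnt = 25  [c.key + 18]
22. n1.off = false  [B.live == true]
23. n14.key = 16  [terminal]
24. n15.key = 2  [terminal]
25. n0.cnt = 0  [c₁.key - 2]
26. n0.off = true  [S₁.off == false]

false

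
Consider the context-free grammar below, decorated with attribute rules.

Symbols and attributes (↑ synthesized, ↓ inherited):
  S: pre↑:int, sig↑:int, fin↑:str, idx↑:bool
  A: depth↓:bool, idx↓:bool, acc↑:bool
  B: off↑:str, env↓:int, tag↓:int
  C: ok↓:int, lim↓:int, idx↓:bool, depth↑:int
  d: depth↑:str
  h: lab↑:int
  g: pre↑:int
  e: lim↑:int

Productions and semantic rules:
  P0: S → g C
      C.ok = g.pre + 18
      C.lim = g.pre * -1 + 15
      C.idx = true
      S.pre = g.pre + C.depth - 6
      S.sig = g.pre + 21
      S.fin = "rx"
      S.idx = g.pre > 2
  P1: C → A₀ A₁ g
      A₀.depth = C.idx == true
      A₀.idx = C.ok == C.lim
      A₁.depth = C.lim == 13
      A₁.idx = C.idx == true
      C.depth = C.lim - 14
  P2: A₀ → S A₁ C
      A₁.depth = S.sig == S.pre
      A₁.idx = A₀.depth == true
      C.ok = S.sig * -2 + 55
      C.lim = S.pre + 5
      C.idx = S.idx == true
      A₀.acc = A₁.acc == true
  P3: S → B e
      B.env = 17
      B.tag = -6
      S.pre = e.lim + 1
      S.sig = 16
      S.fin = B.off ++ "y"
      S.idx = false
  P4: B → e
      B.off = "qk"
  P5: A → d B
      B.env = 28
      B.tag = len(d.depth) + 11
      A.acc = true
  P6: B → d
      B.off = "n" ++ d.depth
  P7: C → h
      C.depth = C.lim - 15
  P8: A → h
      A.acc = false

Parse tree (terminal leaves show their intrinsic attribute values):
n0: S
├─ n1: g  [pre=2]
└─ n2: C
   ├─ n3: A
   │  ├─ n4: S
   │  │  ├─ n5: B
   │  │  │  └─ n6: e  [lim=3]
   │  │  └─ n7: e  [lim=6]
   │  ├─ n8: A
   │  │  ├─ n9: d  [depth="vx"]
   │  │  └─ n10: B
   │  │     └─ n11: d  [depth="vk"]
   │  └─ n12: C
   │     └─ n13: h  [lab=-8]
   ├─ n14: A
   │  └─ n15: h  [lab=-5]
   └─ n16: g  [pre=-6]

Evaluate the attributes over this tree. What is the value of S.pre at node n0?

-5

1. n1.pre = 2  [terminal]
2. n2.ok = 20  [g.pre + 18]
3. n2.lim = 13  [g.pre * -1 + 15]
4. n2.idx = true  [true]
5. n3.depth = true  [C.idx == true]
6. n3.idx = false  [C.ok == C.lim]
7. n5.env = 17  [17]
8. n5.tag = -6  [-6]
9. n6.lim = 3  [terminal]
10. n5.off = "qk"  ["qk"]
11. n7.lim = 6  [terminal]
12. n4.pre = 7  [e.lim + 1]
13. n4.sig = 16  [16]
14. n4.fin = "qky"  [B.off ++ "y"]
15. n4.idx = false  [false]
16. n8.depth = false  [S.sig == S.pre]
17. n8.idx = true  [A₀.depth == true]
18. n9.depth = "vx"  [terminal]
19. n10.env = 28  [28]
20. n10.tag = 13  [len(d.depth) + 11]
21. n11.depth = "vk"  [terminal]
22. n10.off = "nvk"  ["n" ++ d.depth]
23. n8.acc = true  [true]
24. n12.ok = 23  [S.sig * -2 + 55]
25. n12.lim = 12  [S.pre + 5]
26. n12.idx = false  [S.idx == true]
27. n13.lab = -8  [terminal]
28. n12.depth = -3  [C.lim - 15]
29. n3.acc = true  [A₁.acc == true]
30. n14.depth = true  [C.lim == 13]
31. n14.idx = true  [C.idx == true]
32. n15.lab = -5  [terminal]
33. n14.acc = false  [false]
34. n16.pre = -6  [terminal]
35. n2.depth = -1  [C.lim - 14]
36. n0.pre = -5  [g.pre + C.depth - 6]
37. n0.sig = 23  [g.pre + 21]
38. n0.fin = "rx"  ["rx"]
39. n0.idx = false  [g.pre > 2]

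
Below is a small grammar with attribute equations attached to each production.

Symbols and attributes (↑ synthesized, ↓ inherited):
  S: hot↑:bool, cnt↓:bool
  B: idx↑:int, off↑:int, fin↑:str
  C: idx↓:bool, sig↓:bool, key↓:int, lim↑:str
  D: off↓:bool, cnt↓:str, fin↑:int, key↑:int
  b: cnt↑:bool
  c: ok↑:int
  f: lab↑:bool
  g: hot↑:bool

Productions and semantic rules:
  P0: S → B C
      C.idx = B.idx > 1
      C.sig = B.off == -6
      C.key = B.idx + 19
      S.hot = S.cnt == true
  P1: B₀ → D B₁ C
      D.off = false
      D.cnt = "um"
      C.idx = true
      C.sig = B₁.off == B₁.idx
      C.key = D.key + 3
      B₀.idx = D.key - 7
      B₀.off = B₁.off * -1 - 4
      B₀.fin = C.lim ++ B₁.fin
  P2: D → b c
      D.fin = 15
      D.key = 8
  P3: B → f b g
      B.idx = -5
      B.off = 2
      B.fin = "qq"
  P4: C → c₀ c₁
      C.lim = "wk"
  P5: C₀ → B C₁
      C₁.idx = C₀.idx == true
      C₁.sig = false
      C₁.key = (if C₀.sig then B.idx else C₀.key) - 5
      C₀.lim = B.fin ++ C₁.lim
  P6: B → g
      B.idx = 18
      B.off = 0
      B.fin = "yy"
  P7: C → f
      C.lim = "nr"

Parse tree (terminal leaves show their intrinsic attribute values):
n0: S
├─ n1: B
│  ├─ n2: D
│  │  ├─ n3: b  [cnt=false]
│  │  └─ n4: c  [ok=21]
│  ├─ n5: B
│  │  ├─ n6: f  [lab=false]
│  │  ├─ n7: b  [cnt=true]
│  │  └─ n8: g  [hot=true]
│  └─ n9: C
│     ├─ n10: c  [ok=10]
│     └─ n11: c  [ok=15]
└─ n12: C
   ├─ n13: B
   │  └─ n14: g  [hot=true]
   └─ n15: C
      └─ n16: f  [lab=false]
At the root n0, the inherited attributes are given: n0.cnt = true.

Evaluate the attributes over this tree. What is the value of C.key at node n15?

1. n0.cnt = true  [given at root]
2. n2.off = false  [false]
3. n2.cnt = "um"  ["um"]
4. n3.cnt = false  [terminal]
5. n4.ok = 21  [terminal]
6. n2.fin = 15  [15]
7. n2.key = 8  [8]
8. n6.lab = false  [terminal]
9. n7.cnt = true  [terminal]
10. n8.hot = true  [terminal]
11. n5.idx = -5  [-5]
12. n5.off = 2  [2]
13. n5.fin = "qq"  ["qq"]
14. n9.idx = true  [true]
15. n9.sig = false  [B₁.off == B₁.idx]
16. n9.key = 11  [D.key + 3]
17. n10.ok = 10  [terminal]
18. n11.ok = 15  [terminal]
19. n9.lim = "wk"  ["wk"]
20. n1.idx = 1  [D.key - 7]
21. n1.off = -6  [B₁.off * -1 - 4]
22. n1.fin = "wkqq"  [C.lim ++ B₁.fin]
23. n12.idx = false  [B.idx > 1]
24. n12.sig = true  [B.off == -6]
25. n12.key = 20  [B.idx + 19]
26. n14.hot = true  [terminal]
27. n13.idx = 18  [18]
28. n13.off = 0  [0]
29. n13.fin = "yy"  ["yy"]
30. n15.idx = false  [C₀.idx == true]
31. n15.sig = false  [false]
32. n15.key = 13  [(if C₀.sig then B.idx else C₀.key) - 5]
33. n16.lab = false  [terminal]
34. n15.lim = "nr"  ["nr"]
35. n12.lim = "yynr"  [B.fin ++ C₁.lim]
36. n0.hot = true  [S.cnt == true]

13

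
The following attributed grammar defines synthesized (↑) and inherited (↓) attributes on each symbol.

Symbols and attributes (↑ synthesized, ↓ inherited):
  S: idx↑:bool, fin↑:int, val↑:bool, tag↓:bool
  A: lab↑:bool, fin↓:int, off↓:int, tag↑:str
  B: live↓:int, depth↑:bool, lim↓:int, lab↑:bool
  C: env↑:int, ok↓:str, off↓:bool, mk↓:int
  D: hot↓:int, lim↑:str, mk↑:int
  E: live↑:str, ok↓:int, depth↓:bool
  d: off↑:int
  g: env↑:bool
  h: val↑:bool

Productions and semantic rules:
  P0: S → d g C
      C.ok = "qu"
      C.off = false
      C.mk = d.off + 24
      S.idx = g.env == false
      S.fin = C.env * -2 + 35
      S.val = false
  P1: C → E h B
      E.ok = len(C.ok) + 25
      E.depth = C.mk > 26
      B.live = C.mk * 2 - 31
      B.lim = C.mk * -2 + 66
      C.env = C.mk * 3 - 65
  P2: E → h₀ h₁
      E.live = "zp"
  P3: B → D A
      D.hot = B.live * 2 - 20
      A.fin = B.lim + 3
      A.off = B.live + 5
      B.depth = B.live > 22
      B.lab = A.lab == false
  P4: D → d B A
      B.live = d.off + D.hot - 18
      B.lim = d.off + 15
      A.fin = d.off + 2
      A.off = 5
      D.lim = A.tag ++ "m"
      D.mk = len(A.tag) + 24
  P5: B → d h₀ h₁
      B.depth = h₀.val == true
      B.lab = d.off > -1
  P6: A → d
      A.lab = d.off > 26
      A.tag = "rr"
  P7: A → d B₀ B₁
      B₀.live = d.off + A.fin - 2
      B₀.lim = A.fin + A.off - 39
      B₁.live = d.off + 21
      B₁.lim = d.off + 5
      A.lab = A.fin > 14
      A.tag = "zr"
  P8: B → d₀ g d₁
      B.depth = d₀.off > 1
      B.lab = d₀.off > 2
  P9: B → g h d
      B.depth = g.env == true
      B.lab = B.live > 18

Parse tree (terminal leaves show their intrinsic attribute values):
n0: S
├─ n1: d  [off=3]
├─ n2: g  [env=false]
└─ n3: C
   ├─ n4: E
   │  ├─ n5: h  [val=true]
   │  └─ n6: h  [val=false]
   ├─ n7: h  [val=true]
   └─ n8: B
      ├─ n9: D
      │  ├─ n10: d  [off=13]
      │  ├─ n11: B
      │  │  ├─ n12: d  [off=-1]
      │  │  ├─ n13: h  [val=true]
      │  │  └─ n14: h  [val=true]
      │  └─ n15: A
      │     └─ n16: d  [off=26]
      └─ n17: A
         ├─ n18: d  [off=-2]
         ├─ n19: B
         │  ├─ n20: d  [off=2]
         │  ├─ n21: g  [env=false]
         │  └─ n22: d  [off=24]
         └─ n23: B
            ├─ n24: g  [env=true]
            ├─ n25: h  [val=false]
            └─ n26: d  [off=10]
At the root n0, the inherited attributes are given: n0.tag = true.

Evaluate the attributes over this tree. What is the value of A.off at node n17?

1. n0.tag = true  [given at root]
2. n1.off = 3  [terminal]
3. n2.env = false  [terminal]
4. n3.ok = "qu"  ["qu"]
5. n3.off = false  [false]
6. n3.mk = 27  [d.off + 24]
7. n4.ok = 27  [len(C.ok) + 25]
8. n4.depth = true  [C.mk > 26]
9. n5.val = true  [terminal]
10. n6.val = false  [terminal]
11. n4.live = "zp"  ["zp"]
12. n7.val = true  [terminal]
13. n8.live = 23  [C.mk * 2 - 31]
14. n8.lim = 12  [C.mk * -2 + 66]
15. n9.hot = 26  [B.live * 2 - 20]
16. n10.off = 13  [terminal]
17. n11.live = 21  [d.off + D.hot - 18]
18. n11.lim = 28  [d.off + 15]
19. n12.off = -1  [terminal]
20. n13.val = true  [terminal]
21. n14.val = true  [terminal]
22. n11.depth = true  [h₀.val == true]
23. n11.lab = false  [d.off > -1]
24. n15.fin = 15  [d.off + 2]
25. n15.off = 5  [5]
26. n16.off = 26  [terminal]
27. n15.lab = false  [d.off > 26]
28. n15.tag = "rr"  ["rr"]
29. n9.lim = "rrm"  [A.tag ++ "m"]
30. n9.mk = 26  [len(A.tag) + 24]
31. n17.fin = 15  [B.lim + 3]
32. n17.off = 28  [B.live + 5]
33. n18.off = -2  [terminal]
34. n19.live = 11  [d.off + A.fin - 2]
35. n19.lim = 4  [A.fin + A.off - 39]
36. n20.off = 2  [terminal]
37. n21.env = false  [terminal]
38. n22.off = 24  [terminal]
39. n19.depth = true  [d₀.off > 1]
40. n19.lab = false  [d₀.off > 2]
41. n23.live = 19  [d.off + 21]
42. n23.lim = 3  [d.off + 5]
43. n24.env = true  [terminal]
44. n25.val = false  [terminal]
45. n26.off = 10  [terminal]
46. n23.depth = true  [g.env == true]
47. n23.lab = true  [B.live > 18]
48. n17.lab = true  [A.fin > 14]
49. n17.tag = "zr"  ["zr"]
50. n8.depth = true  [B.live > 22]
51. n8.lab = false  [A.lab == false]
52. n3.env = 16  [C.mk * 3 - 65]
53. n0.idx = true  [g.env == false]
54. n0.fin = 3  [C.env * -2 + 35]
55. n0.val = false  [false]

28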